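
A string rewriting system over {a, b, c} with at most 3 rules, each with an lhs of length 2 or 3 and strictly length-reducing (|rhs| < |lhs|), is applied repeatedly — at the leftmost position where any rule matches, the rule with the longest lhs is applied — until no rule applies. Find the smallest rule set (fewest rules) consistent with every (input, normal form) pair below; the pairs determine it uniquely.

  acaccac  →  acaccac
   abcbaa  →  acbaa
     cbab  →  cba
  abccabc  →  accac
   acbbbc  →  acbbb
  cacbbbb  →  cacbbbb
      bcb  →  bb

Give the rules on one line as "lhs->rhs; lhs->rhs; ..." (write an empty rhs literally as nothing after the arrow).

  | acaccac
  | abcbaa => acbaa
  | cbab => cba
  | abccabc => accabc => accac

ab->a; bc->b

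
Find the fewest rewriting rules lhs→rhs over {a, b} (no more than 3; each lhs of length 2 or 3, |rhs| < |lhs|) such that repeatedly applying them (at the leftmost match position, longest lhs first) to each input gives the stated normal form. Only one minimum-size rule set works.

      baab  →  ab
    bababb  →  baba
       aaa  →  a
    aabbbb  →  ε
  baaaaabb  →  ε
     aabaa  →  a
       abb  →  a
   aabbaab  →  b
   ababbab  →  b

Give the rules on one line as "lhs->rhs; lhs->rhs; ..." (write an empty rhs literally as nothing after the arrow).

  | baab => ab
  | bababb => baba
  | aaa => a
  | aabbbb => bbbb => bb => ε

aa->; baa->a; bb->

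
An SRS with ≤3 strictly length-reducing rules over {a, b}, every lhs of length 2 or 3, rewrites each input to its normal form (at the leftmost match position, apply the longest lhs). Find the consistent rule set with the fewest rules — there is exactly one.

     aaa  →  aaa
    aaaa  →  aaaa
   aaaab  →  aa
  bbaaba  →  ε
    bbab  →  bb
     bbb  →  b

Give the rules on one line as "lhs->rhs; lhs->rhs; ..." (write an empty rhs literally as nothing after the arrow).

aab->; ba->; bbb->b

  | aaa
  | aaaa
  | aaaab => aa
  | bbaaba => baba => ba => ε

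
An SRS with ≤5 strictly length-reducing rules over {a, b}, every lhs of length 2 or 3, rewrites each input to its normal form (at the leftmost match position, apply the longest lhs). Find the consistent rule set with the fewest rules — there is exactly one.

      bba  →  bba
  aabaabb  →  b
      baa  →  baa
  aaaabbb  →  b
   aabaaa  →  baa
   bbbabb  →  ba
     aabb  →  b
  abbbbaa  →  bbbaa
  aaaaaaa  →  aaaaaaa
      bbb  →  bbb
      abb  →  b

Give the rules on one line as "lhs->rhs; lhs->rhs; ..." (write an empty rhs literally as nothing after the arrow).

  | bba
  | aabaabb => abbabb => babb => ab => b
  | baa
  | aaaabbb => aaabb => aab => ab => b

ab->b; aba->bb; abb->b; bab->a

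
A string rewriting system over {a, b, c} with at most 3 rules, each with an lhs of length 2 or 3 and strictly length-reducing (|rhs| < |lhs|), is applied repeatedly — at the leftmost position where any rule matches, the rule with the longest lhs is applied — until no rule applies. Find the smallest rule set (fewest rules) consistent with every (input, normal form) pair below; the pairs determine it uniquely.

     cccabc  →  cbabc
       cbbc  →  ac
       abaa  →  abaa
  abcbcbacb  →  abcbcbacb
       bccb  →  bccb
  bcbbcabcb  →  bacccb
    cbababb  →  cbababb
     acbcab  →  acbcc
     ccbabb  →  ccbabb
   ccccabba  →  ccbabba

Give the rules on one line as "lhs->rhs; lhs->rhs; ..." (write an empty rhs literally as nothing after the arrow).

  | cccabc => cbabc
  | cbbc => ac
  | abaa
  | abcbcbacb

cab->cc; cbb->a; cca->ba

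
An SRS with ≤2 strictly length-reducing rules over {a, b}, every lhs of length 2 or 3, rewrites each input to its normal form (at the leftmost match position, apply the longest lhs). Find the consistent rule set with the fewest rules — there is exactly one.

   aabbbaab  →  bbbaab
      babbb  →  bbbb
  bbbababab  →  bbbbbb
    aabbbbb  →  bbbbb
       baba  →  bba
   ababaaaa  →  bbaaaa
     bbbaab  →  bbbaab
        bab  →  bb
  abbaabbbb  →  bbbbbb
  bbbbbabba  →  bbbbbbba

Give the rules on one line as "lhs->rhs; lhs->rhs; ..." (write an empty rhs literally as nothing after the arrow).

abb->bb; bab->bb

  | aabbbaab => abbbaab => bbbaab
  | babbb => bbbb
  | bbbababab => bbbbabab => bbbbbab => bbbbbb
  | aabbbbb => abbbbb => bbbbb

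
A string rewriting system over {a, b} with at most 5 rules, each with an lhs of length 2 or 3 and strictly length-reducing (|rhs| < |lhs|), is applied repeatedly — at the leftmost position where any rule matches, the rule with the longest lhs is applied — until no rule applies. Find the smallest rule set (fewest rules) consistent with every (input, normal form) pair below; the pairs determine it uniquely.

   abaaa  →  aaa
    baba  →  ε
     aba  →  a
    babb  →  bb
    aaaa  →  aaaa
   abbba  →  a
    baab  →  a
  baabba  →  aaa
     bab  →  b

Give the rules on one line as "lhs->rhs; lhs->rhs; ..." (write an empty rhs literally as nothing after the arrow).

ab->; abb->a; ba->; baa->aa

  | abaaa => aaa
  | baba => ba => ε
  | aba => a
  | babb => bb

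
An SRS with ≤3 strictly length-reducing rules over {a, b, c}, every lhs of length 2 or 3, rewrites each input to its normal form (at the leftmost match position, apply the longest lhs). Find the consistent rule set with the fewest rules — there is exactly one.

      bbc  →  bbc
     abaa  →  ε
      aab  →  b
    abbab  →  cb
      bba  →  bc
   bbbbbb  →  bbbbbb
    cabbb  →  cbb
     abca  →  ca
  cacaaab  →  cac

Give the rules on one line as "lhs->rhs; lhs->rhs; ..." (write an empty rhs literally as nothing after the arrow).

aa->; ab->; ba->c

  | bbc
  | abaa => aa => ε
  | aab => b
  | abbab => bab => cb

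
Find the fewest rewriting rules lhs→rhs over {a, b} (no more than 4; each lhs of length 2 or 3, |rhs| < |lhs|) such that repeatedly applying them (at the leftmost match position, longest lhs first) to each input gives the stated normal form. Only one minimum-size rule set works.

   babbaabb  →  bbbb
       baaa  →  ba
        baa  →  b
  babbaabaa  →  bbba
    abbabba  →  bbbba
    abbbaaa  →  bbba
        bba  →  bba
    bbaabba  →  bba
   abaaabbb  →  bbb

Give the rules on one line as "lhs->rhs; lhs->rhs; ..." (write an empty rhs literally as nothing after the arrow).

  | babbaabb => bbbaabb => bbbab => bbbb
  | baaa => ba
  | baa => b
  | babbaabaa => bbbaabaa => bbbaaa => bbba

aa->; aab->a; ab->b; aba->a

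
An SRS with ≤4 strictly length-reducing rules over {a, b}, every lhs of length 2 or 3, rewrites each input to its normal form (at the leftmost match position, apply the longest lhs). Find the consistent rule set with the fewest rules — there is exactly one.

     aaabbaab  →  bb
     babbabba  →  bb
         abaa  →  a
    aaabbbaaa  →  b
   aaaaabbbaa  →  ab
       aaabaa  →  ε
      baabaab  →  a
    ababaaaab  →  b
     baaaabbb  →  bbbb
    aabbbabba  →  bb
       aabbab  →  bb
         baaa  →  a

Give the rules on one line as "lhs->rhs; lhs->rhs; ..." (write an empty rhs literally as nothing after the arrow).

aa->a; aaa->b; aab->aa; ba->

  | aaabbaab => bbbaab => bbab => bb
  | babbabba => bbabba => bbba => bb
  | abaa => aa => a
  | aaabbbaaa => bbbbaaa => bbbaa => bba => b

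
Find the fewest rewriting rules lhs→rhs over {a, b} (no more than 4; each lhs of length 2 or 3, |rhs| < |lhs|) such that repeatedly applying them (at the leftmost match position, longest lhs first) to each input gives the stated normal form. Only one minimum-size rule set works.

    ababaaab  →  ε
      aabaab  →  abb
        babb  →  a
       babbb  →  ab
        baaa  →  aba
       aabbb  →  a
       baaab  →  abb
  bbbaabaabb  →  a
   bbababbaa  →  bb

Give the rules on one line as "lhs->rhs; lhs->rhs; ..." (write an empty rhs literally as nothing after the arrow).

aa->; baa->ab; bab->bb; bbb->a

  | ababaaab => abbaaab => ababab => abbab => abbb => aa => ε
  | aabaab => baab => abb
  | babb => bbb => a
  | babbb => bbbb => ab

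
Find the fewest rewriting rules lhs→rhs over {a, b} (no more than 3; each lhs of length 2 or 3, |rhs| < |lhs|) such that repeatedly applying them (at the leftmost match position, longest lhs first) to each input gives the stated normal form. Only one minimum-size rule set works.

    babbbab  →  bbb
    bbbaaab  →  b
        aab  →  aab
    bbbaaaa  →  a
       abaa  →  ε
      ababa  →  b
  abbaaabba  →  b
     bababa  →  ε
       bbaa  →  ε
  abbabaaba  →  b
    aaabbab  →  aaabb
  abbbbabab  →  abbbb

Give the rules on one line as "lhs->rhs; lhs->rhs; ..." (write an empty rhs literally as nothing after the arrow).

  | babbbab => bbbab => bbb
  | bbbaaab => bbaab => bab => b
  | aab
  | bbbaaaa => bbaaa => baa => a

aba->b; ba->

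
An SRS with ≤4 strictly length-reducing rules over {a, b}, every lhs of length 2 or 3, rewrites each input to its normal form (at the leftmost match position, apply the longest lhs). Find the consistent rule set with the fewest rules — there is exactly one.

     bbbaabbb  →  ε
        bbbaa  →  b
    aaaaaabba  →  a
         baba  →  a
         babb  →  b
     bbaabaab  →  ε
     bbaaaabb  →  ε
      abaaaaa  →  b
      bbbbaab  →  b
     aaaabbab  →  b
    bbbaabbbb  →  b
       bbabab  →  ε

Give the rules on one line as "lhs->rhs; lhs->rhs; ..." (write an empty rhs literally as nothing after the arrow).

  | bbbaabbb => baabbb => babbb => bbbb => bb => ε
  | bbbaa => baa => ba => b
  | aaaaaabba => aaaaabba => aaaabba => aaabba => aabba => abba => bba => a
  | baba => bba => a

ab->b; ba->b; bb->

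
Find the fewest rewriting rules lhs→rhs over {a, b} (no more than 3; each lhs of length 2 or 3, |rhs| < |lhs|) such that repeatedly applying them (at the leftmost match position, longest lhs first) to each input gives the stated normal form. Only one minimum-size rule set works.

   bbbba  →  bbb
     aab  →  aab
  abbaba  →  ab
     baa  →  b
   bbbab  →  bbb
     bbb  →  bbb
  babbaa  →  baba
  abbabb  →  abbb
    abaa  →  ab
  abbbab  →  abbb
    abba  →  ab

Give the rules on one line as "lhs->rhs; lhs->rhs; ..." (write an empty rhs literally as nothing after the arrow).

  | bbbba => bbb
  | aab
  | abbaba => abba => ab
  | baa => b

baa->b; bba->b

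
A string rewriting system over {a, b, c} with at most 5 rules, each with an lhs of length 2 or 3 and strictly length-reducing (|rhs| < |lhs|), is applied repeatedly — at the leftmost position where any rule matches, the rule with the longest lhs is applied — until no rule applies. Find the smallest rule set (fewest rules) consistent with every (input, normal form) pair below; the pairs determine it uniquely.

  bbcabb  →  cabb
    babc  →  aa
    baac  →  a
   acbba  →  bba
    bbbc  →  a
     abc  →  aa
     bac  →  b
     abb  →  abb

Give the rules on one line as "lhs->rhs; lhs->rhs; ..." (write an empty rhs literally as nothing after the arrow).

  | bbcabb => cabb
  | babc => baa => aa
  | baac => aac => a
  | acbba => bba

ac->; baa->aa; bbc->c; bc->a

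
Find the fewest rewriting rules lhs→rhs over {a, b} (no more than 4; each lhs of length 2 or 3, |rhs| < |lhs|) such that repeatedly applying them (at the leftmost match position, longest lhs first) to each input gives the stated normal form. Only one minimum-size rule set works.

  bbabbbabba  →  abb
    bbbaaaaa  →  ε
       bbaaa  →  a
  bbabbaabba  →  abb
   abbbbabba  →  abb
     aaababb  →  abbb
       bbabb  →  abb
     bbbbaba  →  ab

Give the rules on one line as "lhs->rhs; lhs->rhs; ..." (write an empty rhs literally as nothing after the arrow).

  | bbabbbabba => babbbabba => abbbabba => abbabba => ababba => abbba => abb
  | bbbaaaaa => bbaaaa => baaa => aa => ε
  | bbaaa => baa => a
  | bbabbaabba => babbaabba => abbaabba => ababba => abbba => abb

aa->; aba->ab; ba->; bab->ab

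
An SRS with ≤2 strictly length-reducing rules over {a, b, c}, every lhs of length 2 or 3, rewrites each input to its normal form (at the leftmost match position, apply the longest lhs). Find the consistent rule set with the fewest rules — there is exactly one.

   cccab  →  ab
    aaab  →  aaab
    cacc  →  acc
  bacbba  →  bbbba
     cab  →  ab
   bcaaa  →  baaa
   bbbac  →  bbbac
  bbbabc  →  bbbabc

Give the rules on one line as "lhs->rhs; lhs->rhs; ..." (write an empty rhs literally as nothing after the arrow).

  | cccab => ccab => cab => ab
  | aaab
  | cacc => acc
  | bacbba => bbbba

acb->bb; ca->a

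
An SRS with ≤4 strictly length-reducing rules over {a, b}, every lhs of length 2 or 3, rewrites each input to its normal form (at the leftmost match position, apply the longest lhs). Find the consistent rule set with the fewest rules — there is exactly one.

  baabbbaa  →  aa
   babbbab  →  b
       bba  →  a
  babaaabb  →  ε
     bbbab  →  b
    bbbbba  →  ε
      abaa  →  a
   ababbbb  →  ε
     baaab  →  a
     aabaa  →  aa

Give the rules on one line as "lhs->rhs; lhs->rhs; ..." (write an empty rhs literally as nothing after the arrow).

ab->; aba->; ba->; bb->

  | baabbbaa => abbbaa => bbaa => aa
  | babbbab => bbbab => bab => b
  | bba => a
  | babaaabb => baaabb => aabb => ab => ε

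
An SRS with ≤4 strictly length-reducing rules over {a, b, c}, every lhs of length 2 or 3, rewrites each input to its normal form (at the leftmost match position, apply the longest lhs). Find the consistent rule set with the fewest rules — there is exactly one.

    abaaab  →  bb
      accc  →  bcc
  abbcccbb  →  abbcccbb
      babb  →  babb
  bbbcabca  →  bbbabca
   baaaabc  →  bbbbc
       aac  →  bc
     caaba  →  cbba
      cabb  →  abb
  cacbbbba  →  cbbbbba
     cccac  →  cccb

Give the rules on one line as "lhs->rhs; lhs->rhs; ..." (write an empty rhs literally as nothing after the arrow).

aa->b; aba->; ac->b; cab->ab

  | abaaab => aab => bb
  | accc => bcc
  | abbcccbb
  | babb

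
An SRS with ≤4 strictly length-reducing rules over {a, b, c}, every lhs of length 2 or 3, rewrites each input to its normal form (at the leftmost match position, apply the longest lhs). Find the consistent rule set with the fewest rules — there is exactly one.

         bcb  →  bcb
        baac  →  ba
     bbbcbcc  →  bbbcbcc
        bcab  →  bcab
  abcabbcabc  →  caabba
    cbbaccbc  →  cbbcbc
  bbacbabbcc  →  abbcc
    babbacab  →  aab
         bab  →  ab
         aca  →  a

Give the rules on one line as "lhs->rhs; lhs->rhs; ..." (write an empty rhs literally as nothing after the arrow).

abc->ca; ac->; bab->ab; cca->a

  | bcb
  | baac => ba
  | bbbcbcc
  | bcab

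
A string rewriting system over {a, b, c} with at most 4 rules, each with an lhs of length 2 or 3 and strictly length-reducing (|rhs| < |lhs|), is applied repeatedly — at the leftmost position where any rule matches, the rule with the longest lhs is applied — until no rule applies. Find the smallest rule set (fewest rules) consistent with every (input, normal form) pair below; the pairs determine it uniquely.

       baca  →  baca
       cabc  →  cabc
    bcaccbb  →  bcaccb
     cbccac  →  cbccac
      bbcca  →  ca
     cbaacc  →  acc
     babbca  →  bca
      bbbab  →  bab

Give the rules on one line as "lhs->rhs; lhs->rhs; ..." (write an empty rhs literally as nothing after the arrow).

abb->; bb->b; bbc->; cba->

  | baca
  | cabc
  | bcaccbb => bcaccb
  | cbccac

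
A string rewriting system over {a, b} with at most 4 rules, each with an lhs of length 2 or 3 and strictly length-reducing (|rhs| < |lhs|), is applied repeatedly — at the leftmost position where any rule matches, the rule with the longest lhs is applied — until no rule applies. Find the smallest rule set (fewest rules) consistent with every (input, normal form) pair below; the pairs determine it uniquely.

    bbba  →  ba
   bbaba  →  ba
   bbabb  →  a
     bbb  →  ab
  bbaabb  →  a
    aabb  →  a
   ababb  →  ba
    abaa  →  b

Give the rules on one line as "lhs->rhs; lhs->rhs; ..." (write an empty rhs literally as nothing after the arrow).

aa->; aba->ba; abb->a; bb->a

  | bbba => aba => ba
  | bbaba => aaba => ba
  | bbabb => aabb => bb => a
  | bbb => ab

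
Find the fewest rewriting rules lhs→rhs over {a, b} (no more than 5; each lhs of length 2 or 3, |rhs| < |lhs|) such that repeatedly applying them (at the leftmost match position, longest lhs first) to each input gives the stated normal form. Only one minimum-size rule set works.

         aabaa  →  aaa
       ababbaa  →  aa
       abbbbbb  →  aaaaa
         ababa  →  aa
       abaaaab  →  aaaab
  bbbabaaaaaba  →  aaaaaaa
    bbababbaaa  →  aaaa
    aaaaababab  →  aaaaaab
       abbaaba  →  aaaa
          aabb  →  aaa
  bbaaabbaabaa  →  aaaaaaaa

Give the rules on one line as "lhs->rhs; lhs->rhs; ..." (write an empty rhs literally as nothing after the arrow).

  | aabaa => aaa
  | ababbaa => abaa => aa
  | abbbbbb => aaabbb => aaaaa
  | ababa => aa

ba->; bab->; bb->a; bbb->aa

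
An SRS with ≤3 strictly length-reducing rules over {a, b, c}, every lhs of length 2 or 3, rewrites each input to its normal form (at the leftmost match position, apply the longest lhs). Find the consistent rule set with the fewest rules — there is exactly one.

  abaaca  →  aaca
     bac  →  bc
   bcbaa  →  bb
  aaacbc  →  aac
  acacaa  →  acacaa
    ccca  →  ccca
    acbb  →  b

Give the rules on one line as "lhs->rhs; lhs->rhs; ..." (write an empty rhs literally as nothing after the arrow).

ab->; ba->b; cb->b

  | abaaca => aaca
  | bac => bc
  | bcbaa => bbaa => bba => bb
  | aaacbc => aaabc => aac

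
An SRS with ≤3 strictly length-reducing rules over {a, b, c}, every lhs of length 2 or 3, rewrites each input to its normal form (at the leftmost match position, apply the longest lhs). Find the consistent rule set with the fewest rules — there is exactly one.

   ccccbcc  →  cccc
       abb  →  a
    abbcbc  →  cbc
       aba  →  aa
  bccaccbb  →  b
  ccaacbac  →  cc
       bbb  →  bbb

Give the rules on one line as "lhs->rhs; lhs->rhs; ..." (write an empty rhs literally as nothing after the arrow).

ab->a; ac->c; ccb->

  | ccccbcc => cccc
  | abb => ab => a
  | abbcbc => abcbc => acbc => cbc
  | aba => aa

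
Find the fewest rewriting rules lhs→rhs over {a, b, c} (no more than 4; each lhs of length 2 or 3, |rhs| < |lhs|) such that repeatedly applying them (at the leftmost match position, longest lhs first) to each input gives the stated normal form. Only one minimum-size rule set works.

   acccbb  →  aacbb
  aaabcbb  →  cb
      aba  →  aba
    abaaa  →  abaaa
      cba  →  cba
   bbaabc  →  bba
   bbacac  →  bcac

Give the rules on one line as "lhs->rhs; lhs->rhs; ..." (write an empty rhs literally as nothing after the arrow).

aab->c; bac->c; cc->a

  | acccbb => aacbb
  | aaabcbb => accbb => aabb => cb
  | aba
  | abaaa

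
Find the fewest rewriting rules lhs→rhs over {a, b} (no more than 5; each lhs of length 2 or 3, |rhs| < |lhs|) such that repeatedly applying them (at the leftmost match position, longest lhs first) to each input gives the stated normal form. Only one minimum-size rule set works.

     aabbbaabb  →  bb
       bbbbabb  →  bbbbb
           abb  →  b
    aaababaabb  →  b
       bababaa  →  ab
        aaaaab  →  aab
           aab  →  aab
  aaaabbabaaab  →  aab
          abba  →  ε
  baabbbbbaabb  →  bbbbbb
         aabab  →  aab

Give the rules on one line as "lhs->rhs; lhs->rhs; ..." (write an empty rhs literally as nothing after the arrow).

aaa->aa; abb->b; ba->; baa->ab

  | aabbbaabb => abbaabb => baabb => abbb => bb
  | bbbbabb => bbbbb
  | abb => b
  | aaababaabb => aababaabb => aabaabb => aaabbb => aabbb => abb => b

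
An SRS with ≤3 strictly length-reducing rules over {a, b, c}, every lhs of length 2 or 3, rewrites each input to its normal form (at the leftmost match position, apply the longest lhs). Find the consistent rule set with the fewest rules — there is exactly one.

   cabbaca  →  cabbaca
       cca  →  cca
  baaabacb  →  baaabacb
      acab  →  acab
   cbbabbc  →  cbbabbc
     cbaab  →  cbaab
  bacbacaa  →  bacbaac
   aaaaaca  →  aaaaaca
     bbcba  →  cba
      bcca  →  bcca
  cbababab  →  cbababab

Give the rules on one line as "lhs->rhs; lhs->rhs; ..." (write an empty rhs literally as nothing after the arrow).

  | cabbaca
  | cca
  | baaabacb
  | acab

bcb->cb; caa->ac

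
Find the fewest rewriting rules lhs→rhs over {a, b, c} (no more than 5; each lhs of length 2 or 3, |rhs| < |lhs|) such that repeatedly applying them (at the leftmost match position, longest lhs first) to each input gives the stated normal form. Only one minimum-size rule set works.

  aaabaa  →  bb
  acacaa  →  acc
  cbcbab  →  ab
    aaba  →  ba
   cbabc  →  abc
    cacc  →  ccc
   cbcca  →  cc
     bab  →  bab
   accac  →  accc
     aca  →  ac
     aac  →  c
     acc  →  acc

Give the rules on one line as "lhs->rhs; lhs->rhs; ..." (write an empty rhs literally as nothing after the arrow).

aa->; aaa->b; ca->c; cb->

  | aaabaa => bbaa => bb
  | acacaa => accaa => acca => acc
  | cbcbab => cbab => ab
  | aaba => ba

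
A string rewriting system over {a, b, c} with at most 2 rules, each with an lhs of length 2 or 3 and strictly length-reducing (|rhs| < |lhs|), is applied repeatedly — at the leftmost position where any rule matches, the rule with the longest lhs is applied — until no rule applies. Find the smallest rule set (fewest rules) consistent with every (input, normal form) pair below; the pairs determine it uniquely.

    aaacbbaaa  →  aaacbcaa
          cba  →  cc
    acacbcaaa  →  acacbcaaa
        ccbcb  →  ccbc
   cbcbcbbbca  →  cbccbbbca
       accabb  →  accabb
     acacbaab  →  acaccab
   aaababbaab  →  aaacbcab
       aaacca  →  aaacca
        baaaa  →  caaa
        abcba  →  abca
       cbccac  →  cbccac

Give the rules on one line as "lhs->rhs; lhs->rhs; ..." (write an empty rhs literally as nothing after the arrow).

  | aaacbbaaa => aaacbcaa
  | cba => cc
  | acacbcaaa
  | ccbcb => ccbc

ba->c; bcb->bc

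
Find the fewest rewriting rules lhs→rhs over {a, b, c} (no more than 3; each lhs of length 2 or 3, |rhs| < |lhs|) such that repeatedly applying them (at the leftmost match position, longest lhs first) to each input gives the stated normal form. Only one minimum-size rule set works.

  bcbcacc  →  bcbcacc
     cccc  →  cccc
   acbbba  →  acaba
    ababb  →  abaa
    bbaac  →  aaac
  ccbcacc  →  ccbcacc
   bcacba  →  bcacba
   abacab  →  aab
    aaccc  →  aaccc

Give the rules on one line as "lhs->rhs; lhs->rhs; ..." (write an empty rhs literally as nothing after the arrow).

  | bcbcacc
  | cccc
  | acbbba => acaba
  | ababb => abaa

bac->; bb->a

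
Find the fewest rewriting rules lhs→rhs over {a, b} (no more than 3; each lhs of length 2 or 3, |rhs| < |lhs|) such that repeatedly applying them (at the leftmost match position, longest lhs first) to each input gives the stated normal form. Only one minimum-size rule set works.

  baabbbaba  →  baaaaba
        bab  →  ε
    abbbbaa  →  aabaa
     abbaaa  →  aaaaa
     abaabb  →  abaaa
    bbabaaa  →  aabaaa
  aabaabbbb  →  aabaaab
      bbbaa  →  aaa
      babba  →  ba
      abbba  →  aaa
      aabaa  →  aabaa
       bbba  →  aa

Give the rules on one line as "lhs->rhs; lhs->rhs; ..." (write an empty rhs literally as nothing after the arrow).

bab->; bb->a; bbb->a

  | baabbbaba => baaaaba
  | bab => ε
  | abbbbaa => aabaa
  | abbaaa => aaaaa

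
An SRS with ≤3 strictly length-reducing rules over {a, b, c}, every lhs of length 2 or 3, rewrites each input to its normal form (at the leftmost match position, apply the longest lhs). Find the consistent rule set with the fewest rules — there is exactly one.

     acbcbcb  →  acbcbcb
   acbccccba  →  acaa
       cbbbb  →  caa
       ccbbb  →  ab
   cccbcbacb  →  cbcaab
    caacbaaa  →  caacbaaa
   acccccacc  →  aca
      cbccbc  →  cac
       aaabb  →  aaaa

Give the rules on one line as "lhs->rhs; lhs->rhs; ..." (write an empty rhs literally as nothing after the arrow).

  | acbcbcb
  | acbccccba => acbccba => acbba => acaa
  | cbbbb => cabb => caa
  | ccbbb => bbb => ab

bac->aa; bb->a; cc->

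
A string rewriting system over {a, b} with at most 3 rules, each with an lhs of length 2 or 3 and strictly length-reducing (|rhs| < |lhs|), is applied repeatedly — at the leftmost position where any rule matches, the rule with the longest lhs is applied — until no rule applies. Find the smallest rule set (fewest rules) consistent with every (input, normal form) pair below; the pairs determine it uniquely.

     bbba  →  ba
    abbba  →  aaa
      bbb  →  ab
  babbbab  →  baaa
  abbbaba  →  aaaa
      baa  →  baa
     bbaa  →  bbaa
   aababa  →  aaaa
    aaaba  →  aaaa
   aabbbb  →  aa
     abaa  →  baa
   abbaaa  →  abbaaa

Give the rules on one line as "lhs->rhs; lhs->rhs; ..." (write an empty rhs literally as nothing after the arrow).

aab->aa; aba->ba; bbb->ab

  | bbba => aba => ba
  | abbba => aaba => aaa
  | bbb => ab
  | babbbab => baabab => baaab => baaa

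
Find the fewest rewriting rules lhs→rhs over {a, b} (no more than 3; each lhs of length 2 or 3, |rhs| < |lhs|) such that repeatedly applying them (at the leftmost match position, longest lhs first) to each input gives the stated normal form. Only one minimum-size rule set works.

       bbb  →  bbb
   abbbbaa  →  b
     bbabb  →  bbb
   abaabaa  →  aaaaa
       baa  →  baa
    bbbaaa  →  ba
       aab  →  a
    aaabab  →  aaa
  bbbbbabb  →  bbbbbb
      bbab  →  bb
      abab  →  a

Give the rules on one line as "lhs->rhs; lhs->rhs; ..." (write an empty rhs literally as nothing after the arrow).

ab->; aba->aa; bba->b

  | bbb
  | abbbbaa => bbbaa => bba => b
  | bbabb => bbb
  | abaabaa => aaabaa => aaaaa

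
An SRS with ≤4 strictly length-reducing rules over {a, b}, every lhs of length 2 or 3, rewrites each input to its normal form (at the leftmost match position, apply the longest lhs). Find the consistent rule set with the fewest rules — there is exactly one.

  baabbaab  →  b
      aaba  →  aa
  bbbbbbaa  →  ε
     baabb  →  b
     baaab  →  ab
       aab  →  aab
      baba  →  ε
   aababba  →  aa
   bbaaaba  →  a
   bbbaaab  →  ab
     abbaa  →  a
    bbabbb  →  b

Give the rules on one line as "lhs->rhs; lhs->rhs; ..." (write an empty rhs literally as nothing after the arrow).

ba->; baa->; bb->b

  | baabbaab => bbaab => baab => b
  | aaba => aa
  | bbbbbbaa => bbbbbaa => bbbbaa => bbbaa => bbaa => baa => ε
  | baabb => bb => b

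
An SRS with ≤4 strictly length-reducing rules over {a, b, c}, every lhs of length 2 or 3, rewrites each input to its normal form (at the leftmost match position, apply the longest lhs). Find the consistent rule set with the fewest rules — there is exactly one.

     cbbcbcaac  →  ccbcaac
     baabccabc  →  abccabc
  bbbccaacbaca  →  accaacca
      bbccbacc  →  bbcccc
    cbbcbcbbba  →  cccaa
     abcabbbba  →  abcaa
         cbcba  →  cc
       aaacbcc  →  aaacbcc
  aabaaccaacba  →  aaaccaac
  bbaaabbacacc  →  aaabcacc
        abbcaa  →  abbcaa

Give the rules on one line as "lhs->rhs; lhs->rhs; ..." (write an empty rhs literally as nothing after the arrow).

ba->; bba->ab; bbb->a; bcb->cb

  | cbbcbcaac => cbcbcaac => ccbcaac
  | baabccabc => abccabc
  | bbbccaacbaca => accaacbaca => accaacca
  | bbccbacc => bbcccc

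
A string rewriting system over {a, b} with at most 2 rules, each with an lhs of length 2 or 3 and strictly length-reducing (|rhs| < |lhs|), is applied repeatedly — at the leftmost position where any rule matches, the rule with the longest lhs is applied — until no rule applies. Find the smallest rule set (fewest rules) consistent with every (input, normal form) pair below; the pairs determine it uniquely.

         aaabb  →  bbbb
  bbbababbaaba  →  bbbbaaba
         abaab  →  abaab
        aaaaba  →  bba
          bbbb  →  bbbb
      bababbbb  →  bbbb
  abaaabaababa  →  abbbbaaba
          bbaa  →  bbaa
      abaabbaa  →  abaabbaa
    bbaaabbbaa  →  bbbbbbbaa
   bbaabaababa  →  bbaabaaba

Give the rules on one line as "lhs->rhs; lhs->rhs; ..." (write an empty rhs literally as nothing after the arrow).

aaa->bb; bab->b

  | aaabb => bbbb
  | bbbababbaaba => bbbabbaaba => bbbbaaba
  | abaab
  | aaaaba => bbaba => bba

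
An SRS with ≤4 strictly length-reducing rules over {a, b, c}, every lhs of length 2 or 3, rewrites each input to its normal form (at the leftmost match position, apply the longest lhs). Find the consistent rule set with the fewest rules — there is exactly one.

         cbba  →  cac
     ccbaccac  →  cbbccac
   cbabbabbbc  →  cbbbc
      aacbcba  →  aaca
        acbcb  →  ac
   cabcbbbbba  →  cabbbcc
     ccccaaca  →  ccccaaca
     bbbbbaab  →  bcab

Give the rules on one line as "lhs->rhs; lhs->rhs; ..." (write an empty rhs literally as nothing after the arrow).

  | cbba => cac
  | ccbaccac => cbbccac
  | cbabbabbbc => bbbbabbbc => bbacbbbc => accbbbc => cbbbc
  | aacbcba => abacba => abbaa => aaca

acb->ba; acc->c; bba->ac; cba->bb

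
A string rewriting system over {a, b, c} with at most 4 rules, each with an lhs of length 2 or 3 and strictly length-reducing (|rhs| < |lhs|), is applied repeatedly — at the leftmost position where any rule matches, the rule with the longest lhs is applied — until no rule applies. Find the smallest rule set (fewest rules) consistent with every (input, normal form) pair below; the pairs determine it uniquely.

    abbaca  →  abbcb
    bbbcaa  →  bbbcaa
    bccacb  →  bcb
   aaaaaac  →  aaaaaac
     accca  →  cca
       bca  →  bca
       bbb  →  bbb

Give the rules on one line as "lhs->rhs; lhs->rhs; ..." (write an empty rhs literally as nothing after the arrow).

aca->cb; acc->c; cac->

  | abbaca => abbcb
  | bbbcaa
  | bccacb => bcb
  | aaaaaac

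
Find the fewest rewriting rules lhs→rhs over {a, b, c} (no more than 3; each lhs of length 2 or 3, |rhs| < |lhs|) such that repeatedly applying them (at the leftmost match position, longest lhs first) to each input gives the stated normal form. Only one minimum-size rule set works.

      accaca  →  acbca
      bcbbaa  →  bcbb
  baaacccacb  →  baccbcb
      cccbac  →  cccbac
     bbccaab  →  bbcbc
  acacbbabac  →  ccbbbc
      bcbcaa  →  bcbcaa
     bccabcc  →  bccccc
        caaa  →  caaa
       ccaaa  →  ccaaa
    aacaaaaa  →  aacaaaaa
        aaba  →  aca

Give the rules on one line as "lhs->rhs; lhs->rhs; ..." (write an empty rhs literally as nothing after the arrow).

  | accaca => acbca
  | bcbbaa => bcbb
  | baaacccacb => bacccacb => baccbcb
  | cccbac

ab->c; baa->b; cac->bc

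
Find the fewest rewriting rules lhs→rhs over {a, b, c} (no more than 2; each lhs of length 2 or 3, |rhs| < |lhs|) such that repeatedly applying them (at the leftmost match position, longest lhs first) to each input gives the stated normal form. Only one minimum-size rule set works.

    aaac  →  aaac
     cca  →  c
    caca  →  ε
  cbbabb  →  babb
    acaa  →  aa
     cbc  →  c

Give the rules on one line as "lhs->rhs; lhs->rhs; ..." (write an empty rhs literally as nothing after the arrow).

ca->; cb->

  | aaac
  | cca => c
  | caca => ca => ε
  | cbbabb => babb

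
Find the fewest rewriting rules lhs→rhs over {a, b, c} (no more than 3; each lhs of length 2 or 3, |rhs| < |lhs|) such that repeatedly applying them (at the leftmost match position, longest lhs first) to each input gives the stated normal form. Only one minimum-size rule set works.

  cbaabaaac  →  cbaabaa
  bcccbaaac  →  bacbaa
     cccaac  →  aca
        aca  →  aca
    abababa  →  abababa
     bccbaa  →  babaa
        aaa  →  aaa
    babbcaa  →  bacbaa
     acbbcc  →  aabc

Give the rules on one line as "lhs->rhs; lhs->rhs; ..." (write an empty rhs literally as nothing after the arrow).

  | cbaabaaac => cbaabaa
  | bcccbaaac => bacbaaac => bacbaa
  | cccaac => acaac => aca
  | aca

aac->a; bbc->cb; cc->a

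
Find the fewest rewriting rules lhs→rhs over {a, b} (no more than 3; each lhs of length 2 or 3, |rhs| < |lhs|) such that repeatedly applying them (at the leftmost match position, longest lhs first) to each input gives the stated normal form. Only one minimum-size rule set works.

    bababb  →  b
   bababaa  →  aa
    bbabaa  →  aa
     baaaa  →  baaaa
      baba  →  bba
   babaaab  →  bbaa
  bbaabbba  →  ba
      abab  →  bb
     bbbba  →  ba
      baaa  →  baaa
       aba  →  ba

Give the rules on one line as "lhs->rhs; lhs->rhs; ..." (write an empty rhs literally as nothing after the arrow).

aab->a; ab->b; bbb->

  | bababb => bbabb => bbbb => b
  | bababaa => bbabaa => bbbaa => aa
  | bbabaa => bbbaa => aa
  | baaaa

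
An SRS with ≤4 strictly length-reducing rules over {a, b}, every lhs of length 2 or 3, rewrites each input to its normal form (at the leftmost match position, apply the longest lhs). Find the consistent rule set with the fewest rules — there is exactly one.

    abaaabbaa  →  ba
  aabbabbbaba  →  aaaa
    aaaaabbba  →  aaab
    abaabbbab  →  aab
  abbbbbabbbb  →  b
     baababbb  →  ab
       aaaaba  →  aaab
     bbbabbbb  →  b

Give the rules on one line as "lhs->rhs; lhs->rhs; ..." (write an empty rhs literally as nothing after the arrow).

  | abaaabbaa => baabbaa => bbbaa => baaa => ba
  | aabbabbbaba => aaaabbbaba => aaaabaaba => aaababa => aabba => aaaa
  | aaaaabbba => aaaaabaa => aaaaba => aaab
  | abaabbbab => babbbab => babaab => bbab => aab

aba->b; baa->b; bb->a; bbb->ba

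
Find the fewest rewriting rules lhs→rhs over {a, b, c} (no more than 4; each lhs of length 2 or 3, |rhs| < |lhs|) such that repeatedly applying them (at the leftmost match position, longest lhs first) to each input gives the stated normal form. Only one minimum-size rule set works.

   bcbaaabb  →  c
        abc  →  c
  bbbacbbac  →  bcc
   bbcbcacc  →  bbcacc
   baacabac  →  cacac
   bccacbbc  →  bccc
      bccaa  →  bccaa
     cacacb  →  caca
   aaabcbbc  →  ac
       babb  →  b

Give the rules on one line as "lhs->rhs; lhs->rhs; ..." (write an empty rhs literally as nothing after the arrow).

ab->; ba->c; cb->

  | bcbaaabb => baaabb => caabb => cab => c
  | abc => c
  | bbbacbbac => bbccbbac => bbcbac => bbac => bcc
  | bbcbcacc => bbcacc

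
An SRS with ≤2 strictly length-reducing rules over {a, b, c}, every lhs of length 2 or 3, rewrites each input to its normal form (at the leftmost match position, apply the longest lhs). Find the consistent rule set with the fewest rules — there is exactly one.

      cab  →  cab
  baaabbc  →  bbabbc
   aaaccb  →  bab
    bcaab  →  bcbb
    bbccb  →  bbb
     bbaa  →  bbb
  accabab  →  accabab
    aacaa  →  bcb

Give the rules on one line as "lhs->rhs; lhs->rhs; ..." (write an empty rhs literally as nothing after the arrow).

aa->b; ccb->b

  | cab
  | baaabbc => bbabbc
  | aaaccb => baccb => bab
  | bcaab => bcbb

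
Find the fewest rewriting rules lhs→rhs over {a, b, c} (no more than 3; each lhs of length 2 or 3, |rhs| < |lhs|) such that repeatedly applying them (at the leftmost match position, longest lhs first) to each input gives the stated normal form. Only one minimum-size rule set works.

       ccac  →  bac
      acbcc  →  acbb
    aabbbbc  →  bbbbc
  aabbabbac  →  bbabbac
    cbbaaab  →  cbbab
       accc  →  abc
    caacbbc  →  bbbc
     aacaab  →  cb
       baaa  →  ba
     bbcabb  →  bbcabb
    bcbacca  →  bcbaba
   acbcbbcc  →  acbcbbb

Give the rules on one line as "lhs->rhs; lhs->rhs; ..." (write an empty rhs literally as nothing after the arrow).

aa->; cc->b

  | ccac => bac
  | acbcc => acbb
  | aabbbbc => bbbbc
  | aabbabbac => bbabbac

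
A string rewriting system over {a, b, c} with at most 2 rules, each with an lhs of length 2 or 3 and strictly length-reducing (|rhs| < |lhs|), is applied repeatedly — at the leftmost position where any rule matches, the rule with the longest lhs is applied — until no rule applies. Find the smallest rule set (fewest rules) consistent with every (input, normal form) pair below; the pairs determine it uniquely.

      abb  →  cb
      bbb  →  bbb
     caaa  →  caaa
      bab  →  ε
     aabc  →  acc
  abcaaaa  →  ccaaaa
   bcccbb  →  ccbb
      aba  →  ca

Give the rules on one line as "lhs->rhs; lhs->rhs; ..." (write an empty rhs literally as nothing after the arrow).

  | abb => cb
  | bbb
  | caaa
  | bab => bc => ε

ab->c; bc->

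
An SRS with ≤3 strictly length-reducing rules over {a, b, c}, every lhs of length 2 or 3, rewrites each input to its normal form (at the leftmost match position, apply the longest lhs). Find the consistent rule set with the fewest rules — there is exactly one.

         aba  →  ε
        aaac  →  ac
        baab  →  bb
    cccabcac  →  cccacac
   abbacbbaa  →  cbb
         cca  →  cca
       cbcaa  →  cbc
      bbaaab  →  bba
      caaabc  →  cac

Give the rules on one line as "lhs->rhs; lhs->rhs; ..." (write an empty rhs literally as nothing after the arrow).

  | aba => aa => ε
  | aaac => ac
  | baab => bb
  | cccabcac => cccacac

aa->; ab->a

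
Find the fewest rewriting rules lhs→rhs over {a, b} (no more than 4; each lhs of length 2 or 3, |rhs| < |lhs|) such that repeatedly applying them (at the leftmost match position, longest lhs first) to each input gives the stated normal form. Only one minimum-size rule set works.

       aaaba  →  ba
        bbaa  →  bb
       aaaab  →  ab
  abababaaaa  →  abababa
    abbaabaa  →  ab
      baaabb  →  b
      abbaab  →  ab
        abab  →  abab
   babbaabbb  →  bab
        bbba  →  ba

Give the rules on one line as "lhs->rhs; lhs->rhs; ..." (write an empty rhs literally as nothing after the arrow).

  | aaaba => ba
  | bbaa => bb
  | aaaab => ab
  | abababaaaa => abababa

aa->; aaa->; bbb->b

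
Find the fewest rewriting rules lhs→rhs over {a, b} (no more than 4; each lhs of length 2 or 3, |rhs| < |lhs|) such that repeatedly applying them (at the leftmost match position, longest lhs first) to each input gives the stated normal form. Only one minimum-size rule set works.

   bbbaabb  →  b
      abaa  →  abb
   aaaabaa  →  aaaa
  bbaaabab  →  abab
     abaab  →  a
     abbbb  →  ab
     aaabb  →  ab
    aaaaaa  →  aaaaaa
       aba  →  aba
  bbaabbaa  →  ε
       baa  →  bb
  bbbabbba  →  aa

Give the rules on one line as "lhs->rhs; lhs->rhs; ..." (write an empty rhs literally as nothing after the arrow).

  | bbbaabb => aabb => b
  | abaa => abb
  | aaaabaa => aaaa
  | bbaaabab => bbbabab => abab

aab->; baa->bb; bbb->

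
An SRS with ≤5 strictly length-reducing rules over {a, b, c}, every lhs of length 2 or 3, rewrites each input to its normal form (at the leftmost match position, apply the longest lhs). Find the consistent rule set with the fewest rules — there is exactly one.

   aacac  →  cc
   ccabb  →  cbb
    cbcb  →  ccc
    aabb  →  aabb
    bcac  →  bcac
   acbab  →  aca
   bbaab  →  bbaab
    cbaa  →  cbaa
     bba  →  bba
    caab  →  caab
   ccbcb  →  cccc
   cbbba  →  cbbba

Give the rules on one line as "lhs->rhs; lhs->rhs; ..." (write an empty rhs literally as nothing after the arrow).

  | aacac => ccac => cc
  | ccabb => cbb
  | cbcb => ccc
  | aabb

aac->cc; bab->a; bcb->cc; cca->c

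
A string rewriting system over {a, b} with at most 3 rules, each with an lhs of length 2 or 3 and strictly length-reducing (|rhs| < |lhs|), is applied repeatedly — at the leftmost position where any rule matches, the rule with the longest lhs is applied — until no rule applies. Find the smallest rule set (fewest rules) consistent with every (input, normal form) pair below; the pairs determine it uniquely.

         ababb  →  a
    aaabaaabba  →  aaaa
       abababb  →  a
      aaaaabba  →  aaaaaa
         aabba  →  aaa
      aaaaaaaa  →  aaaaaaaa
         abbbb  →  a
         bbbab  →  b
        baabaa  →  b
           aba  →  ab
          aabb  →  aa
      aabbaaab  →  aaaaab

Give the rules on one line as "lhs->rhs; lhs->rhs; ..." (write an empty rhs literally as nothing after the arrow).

  | ababb => abb => a
  | aaabaaabba => aaabaabba => aaababba => aaabba => aaaa
  | abababb => ababb => abb => a
  | aaaaabba => aaaaaa

ba->b; bab->b; bb->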